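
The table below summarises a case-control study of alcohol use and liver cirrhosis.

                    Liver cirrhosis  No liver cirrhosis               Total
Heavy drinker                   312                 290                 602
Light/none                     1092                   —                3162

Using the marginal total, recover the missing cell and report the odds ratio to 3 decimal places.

The missing cell is in the unexposed row: 3162 − 1092 = 2070.
So a = 312, b = 290, c = 1092, d = 2070.
OR = (a·d)/(b·c) = (312 × 2070) / (290 × 1092) = 645840 / 316680 = 2.03941

2.039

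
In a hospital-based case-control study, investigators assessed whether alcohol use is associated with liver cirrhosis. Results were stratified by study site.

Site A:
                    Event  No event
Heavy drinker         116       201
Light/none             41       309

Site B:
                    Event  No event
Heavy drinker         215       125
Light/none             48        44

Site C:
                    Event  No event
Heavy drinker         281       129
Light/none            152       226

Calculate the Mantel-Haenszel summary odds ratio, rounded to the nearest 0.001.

3.056

OR_MH = Σ(aᵢdᵢ/nᵢ) / Σ(bᵢcᵢ/nᵢ), where nᵢ is the stratum total.
Stratum 1 (Site A): n = 667; a·d/n = 116·309/667 = 53.7391; b·c/n = 201·41/667 = 12.3553
Stratum 2 (Site B): n = 432; a·d/n = 215·44/432 = 21.8981; b·c/n = 125·48/432 = 13.8889
Stratum 3 (Site C): n = 788; a·d/n = 281·226/788 = 80.5914; b·c/n = 129·152/788 = 24.8832
OR_MH = (53.7391 + 21.8981 + 80.5914) / (12.3553 + 13.8889 + 24.8832) = 156.2286 / 51.1275 = 3.05567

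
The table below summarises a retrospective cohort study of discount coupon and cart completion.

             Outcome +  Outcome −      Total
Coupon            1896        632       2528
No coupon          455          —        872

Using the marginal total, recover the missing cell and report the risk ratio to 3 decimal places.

The missing cell is in the unexposed row: 872 − 455 = 417.
So a = 1896, b = 632, c = 455, d = 417.
RR = [a/(a+b)] / [c/(c+d)] = (1896/2528) / (455/872) = 0.75000/0.52179 = 1.43736

1.437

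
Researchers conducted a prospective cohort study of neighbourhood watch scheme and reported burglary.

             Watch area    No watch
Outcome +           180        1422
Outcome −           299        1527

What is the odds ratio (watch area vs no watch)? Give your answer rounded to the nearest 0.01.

Reading the table with exposure as columns: a = 180 (Watch area, case), b = 299 (Watch area, non-case), c = 1422 (No watch, case), d = 1527.
OR = (a·d)/(b·c) = (180 × 1527) / (299 × 1422) = 274860 / 425178 = 0.64646
Exposure is associated with lower odds of reported burglary (OR = 0.65 < 1).

0.65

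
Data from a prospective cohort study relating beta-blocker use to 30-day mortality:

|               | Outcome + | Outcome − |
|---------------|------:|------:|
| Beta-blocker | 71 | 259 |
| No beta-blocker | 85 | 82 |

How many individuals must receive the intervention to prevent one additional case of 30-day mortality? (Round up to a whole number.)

Risk in treated group = 71/330 = 0.21515; risk in control = 85/167 = 0.50898.
Absolute risk reduction = 0.50898 − 0.21515 = 0.29383
NNT = 1 / ARR = 1 / 0.29383 = 3.403 → round up → 4

4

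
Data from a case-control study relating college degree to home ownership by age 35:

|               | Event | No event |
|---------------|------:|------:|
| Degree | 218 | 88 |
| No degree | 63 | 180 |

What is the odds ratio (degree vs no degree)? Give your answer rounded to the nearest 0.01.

Cells: a = 218, b = 88, c = 63, d = 180.
OR = (a·d)/(b·c) = (218 × 180) / (88 × 63) = 39240 / 5544 = 7.07792
The odds of home ownership by age 35 are about 7.08 times as high in the degree group.

7.08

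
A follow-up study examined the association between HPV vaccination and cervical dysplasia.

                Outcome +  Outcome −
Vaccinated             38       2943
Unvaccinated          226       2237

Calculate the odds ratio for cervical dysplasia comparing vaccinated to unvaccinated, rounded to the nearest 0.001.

0.128

Cells: a = 38, b = 2943, c = 226, d = 2237.
OR = (a·d)/(b·c) = (38 × 2237) / (2943 × 226) = 85006 / 665118 = 0.12781
Exposure is associated with lower odds of cervical dysplasia (OR = 0.13 < 1).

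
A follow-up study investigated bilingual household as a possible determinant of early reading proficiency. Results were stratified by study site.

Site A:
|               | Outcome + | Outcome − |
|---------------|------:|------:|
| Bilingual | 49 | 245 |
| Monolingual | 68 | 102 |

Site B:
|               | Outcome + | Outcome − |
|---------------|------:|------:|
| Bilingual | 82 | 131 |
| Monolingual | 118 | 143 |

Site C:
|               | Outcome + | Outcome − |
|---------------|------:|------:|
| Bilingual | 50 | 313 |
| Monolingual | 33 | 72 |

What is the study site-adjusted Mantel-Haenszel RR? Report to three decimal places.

0.611

RR_MH = Σ(aᵢ·n₀ᵢ/nᵢ) / Σ(cᵢ·n₁ᵢ/nᵢ), with n₁ᵢ = aᵢ+bᵢ (exposed), n₀ᵢ = cᵢ+dᵢ (unexposed), nᵢ = n₁ᵢ+n₀ᵢ.
Stratum 1 (Site A): n₁ = 294, n₀ = 170, n = 464; a·n₀/n = 49·170/464 = 17.9526; c·n₁/n = 68·294/464 = 43.0862
Stratum 2 (Site B): n₁ = 213, n₀ = 261, n = 474; a·n₀/n = 82·261/474 = 45.1519; c·n₁/n = 118·213/474 = 53.0253
Stratum 3 (Site C): n₁ = 363, n₀ = 105, n = 468; a·n₀/n = 50·105/468 = 11.2179; c·n₁/n = 33·363/468 = 25.5962
RR_MH = (17.9526 + 45.1519 + 11.2179) / (43.0862 + 53.0253 + 25.5962) = 74.3224 / 121.7077 = 0.61066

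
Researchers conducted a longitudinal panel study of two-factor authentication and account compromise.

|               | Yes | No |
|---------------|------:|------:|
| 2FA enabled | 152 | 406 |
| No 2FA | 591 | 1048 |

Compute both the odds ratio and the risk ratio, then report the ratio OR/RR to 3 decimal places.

0.879

Cells: a = 152, b = 406, c = 591, d = 1048.
OR = (152·1048)/(406·591) = 159296/239946 = 0.66388
Risk in exposed = 152/558 = 0.27240; risk in unexposed = 591/1639 = 0.36059; RR = 0.75544
OR/RR = 0.66388 / 0.75544 = 0.87880
The outcome is not rare, so the OR lies further from 1 than the RR.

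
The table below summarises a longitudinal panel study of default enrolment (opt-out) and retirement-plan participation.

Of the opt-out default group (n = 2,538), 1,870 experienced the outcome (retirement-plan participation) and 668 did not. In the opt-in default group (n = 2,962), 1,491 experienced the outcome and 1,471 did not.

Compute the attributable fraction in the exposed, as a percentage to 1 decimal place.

From the description: a = 1870, b = 668, c = 1491, d = 1471.
Risk in exposed = 1870/2538 = 0.73680; risk in unexposed = 1491/2962 = 0.50338.
RR = 0.73680/0.50338 = 1.46372
AR% = (RR − 1)/RR × 100 = (1.46372 − 1)/1.46372 × 100 = 31.6808%

31.7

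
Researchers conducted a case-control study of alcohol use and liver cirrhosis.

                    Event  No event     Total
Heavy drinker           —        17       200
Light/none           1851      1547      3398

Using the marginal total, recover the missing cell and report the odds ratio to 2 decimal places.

9.00

The missing cell is in the exposed row: 200 − 17 = 183.
So a = 183, b = 17, c = 1851, d = 1547.
OR = (a·d)/(b·c) = (183 × 1547) / (17 × 1851) = 283101 / 31467 = 8.99676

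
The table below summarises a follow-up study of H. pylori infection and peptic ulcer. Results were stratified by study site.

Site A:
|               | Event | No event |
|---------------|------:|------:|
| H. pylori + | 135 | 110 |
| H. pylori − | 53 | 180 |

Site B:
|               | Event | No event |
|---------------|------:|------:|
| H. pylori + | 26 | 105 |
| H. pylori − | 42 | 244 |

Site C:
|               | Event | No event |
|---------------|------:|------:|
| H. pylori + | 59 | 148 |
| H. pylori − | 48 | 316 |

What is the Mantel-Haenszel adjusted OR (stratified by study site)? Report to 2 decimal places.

OR_MH = Σ(aᵢdᵢ/nᵢ) / Σ(bᵢcᵢ/nᵢ), where nᵢ is the stratum total.
Stratum 1 (Site A): n = 478; a·d/n = 135·180/478 = 50.8368; b·c/n = 110·53/478 = 12.1967
Stratum 2 (Site B): n = 417; a·d/n = 26·244/417 = 15.2134; b·c/n = 105·42/417 = 10.5755
Stratum 3 (Site C): n = 571; a·d/n = 59·316/571 = 32.6515; b·c/n = 148·48/571 = 12.4413
OR_MH = (50.8368 + 15.2134 + 32.6515) / (12.1967 + 10.5755 + 12.4413) = 98.7017 / 35.2135 = 2.80295

2.80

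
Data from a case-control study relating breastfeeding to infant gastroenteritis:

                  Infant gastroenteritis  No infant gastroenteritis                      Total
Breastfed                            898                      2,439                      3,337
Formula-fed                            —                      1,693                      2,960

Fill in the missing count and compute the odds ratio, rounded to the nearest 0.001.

0.492

The missing cell is in the unexposed row: 2960 − 1693 = 1267.
So a = 898, b = 2439, c = 1267, d = 1693.
OR = (a·d)/(b·c) = (898 × 1693) / (2439 × 1267) = 1520314 / 3090213 = 0.49198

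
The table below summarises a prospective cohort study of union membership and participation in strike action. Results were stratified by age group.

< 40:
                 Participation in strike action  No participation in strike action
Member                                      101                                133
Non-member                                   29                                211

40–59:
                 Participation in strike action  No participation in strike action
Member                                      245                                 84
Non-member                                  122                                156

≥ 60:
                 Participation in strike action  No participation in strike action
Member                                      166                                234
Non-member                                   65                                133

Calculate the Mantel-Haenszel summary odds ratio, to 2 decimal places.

2.87

OR_MH = Σ(aᵢdᵢ/nᵢ) / Σ(bᵢcᵢ/nᵢ), where nᵢ is the stratum total.
Stratum 1 (< 40): n = 474; a·d/n = 101·211/474 = 44.9599; b·c/n = 133·29/474 = 8.1371
Stratum 2 (40–59): n = 607; a·d/n = 245·156/607 = 62.9654; b·c/n = 84·122/607 = 16.8830
Stratum 3 (≥ 60): n = 598; a·d/n = 166·133/598 = 36.9197; b·c/n = 234·65/598 = 25.4348
OR_MH = (44.9599 + 62.9654 + 36.9197) / (8.1371 + 16.8830 + 25.4348) = 144.8451 / 50.4549 = 2.87078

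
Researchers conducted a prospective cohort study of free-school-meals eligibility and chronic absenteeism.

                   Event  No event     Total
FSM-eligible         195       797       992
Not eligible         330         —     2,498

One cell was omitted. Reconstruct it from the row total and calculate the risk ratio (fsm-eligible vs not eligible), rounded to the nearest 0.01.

The missing cell is in the unexposed row: 2498 − 330 = 2168.
So a = 195, b = 797, c = 330, d = 2168.
RR = [a/(a+b)] / [c/(c+d)] = (195/992) / (330/2498) = 0.19657/0.13211 = 1.48799

1.49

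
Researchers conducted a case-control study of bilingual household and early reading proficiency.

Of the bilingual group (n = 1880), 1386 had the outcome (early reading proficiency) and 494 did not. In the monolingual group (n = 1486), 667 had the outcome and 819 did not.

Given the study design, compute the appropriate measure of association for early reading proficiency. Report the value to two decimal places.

From the description: a = 1386, b = 494, c = 667, d = 819.
This is a case-control study: participants were sampled on outcome status, so risks in the source population cannot be estimated directly — relative risk is not valid here. The odds ratio is the appropriate measure.
OR = (a·d)/(b·c) = (1386 × 819) / (494 × 667) = 1135134 / 329498 = 3.44504

3.45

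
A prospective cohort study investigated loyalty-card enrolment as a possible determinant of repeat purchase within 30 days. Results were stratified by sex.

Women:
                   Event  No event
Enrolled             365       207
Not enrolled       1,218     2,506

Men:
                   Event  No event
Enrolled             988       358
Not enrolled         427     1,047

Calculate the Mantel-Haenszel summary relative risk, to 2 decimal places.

2.28

RR_MH = Σ(aᵢ·n₀ᵢ/nᵢ) / Σ(cᵢ·n₁ᵢ/nᵢ), with n₁ᵢ = aᵢ+bᵢ (exposed), n₀ᵢ = cᵢ+dᵢ (unexposed), nᵢ = n₁ᵢ+n₀ᵢ.
Stratum 1 (Women): n₁ = 572, n₀ = 3724, n = 4296; a·n₀/n = 365·3724/4296 = 316.4013; c·n₁/n = 1218·572/4296 = 162.1732
Stratum 2 (Men): n₁ = 1346, n₀ = 1474, n = 2820; a·n₀/n = 988·1474/2820 = 516.4227; c·n₁/n = 427·1346/2820 = 203.8092
RR_MH = (316.4013 + 516.4227) / (162.1732 + 203.8092) = 832.8240 / 365.9824 = 2.27558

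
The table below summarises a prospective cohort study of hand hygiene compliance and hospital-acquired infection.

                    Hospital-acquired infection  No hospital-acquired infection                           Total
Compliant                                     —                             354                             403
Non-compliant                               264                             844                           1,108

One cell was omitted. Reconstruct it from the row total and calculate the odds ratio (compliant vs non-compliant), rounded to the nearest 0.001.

0.443

The missing cell is in the exposed row: 403 − 354 = 49.
So a = 49, b = 354, c = 264, d = 844.
OR = (a·d)/(b·c) = (49 × 844) / (354 × 264) = 41356 / 93456 = 0.44252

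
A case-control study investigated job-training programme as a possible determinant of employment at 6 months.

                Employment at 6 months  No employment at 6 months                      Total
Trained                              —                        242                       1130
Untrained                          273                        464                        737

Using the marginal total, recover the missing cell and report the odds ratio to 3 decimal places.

6.237

The missing cell is in the exposed row: 1130 − 242 = 888.
So a = 888, b = 242, c = 273, d = 464.
OR = (a·d)/(b·c) = (888 × 464) / (242 × 273) = 412032 / 66066 = 6.23667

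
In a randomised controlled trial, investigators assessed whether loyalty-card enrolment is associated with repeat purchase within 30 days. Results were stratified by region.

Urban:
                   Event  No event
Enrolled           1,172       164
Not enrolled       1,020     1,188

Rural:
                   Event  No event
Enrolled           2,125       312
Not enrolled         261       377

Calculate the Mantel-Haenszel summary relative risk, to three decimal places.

RR_MH = Σ(aᵢ·n₀ᵢ/nᵢ) / Σ(cᵢ·n₁ᵢ/nᵢ), with n₁ᵢ = aᵢ+bᵢ (exposed), n₀ᵢ = cᵢ+dᵢ (unexposed), nᵢ = n₁ᵢ+n₀ᵢ.
Stratum 1 (Urban): n₁ = 1336, n₀ = 2208, n = 3544; a·n₀/n = 1172·2208/3544 = 730.1851; c·n₁/n = 1020·1336/3544 = 384.5147
Stratum 2 (Rural): n₁ = 2437, n₀ = 638, n = 3075; a·n₀/n = 2125·638/3075 = 440.8943; c·n₁/n = 261·2437/3075 = 206.8478
RR_MH = (730.1851 + 440.8943) / (384.5147 + 206.8478) = 1171.0794 / 591.3625 = 1.98031

1.980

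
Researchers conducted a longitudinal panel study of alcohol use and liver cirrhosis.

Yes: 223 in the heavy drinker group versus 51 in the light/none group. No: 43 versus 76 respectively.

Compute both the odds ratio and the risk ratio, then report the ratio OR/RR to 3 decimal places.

3.702

From the description: a = 223, b = 43, c = 51, d = 76.
OR = (223·76)/(43·51) = 16948/2193 = 7.72823
Risk in exposed = 223/266 = 0.83835; risk in unexposed = 51/127 = 0.40157; RR = 2.08765
OR/RR = 7.72823 / 2.08765 = 3.70189
The outcome is not rare, so the OR lies further from 1 than the RR.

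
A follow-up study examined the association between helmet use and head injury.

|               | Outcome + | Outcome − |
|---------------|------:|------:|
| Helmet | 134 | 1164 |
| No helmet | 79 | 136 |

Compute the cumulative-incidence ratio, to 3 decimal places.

0.281

Cells: a = 134, b = 1164, c = 79, d = 136.
Risk in exposed = 134/1298 = 0.10324; risk in unexposed = 79/215 = 0.36744.
RR = 0.10324 / 0.36744 = 0.28096
The risk is 72% lower among the exposed than among the unexposed.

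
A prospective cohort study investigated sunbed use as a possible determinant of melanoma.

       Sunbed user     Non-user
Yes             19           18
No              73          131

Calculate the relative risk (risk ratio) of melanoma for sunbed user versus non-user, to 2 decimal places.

Reading the table with exposure as columns: a = 19 (Sunbed user, case), b = 73 (Sunbed user, non-case), c = 18 (Non-user, case), d = 131.
Risk in exposed = 19/92 = 0.20652; risk in unexposed = 18/149 = 0.12081.
RR = 0.20652 / 0.12081 = 1.70954
The risk among the exposed is 1.71 times that among the unexposed.

1.71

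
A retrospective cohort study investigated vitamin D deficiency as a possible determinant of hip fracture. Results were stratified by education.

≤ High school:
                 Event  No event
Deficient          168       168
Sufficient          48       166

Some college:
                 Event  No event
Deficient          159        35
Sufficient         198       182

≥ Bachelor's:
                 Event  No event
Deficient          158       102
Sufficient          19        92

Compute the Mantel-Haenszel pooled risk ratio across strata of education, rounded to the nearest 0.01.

1.99

RR_MH = Σ(aᵢ·n₀ᵢ/nᵢ) / Σ(cᵢ·n₁ᵢ/nᵢ), with n₁ᵢ = aᵢ+bᵢ (exposed), n₀ᵢ = cᵢ+dᵢ (unexposed), nᵢ = n₁ᵢ+n₀ᵢ.
Stratum 1 (≤ High school): n₁ = 336, n₀ = 214, n = 550; a·n₀/n = 168·214/550 = 65.3673; c·n₁/n = 48·336/550 = 29.3236
Stratum 2 (Some college): n₁ = 194, n₀ = 380, n = 574; a·n₀/n = 159·380/574 = 105.2613; c·n₁/n = 198·194/574 = 66.9199
Stratum 3 (≥ Bachelor's): n₁ = 260, n₀ = 111, n = 371; a·n₀/n = 158·111/371 = 47.2722; c·n₁/n = 19·260/371 = 13.3154
RR_MH = (65.3673 + 105.2613 + 47.2722) / (29.3236 + 66.9199 + 13.3154) = 217.9008 / 109.5589 = 1.98889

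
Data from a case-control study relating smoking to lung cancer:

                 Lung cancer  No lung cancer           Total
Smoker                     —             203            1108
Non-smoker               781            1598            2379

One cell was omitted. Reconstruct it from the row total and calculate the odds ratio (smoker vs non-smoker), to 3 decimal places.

The missing cell is in the exposed row: 1108 − 203 = 905.
So a = 905, b = 203, c = 781, d = 1598.
OR = (a·d)/(b·c) = (905 × 1598) / (203 × 781) = 1446190 / 158543 = 9.12175

9.122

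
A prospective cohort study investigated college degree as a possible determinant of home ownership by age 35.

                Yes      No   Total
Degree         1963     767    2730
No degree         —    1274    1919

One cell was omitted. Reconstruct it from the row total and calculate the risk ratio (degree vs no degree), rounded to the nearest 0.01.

The missing cell is in the unexposed row: 1919 − 1274 = 645.
So a = 1963, b = 767, c = 645, d = 1274.
RR = [a/(a+b)] / [c/(c+d)] = (1963/2730) / (645/1919) = 0.71905/0.33611 = 2.13931

2.14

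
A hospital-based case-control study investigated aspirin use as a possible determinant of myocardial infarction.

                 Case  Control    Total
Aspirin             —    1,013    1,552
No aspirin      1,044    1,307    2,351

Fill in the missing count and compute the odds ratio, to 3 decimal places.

The missing cell is in the exposed row: 1552 − 1013 = 539.
So a = 539, b = 1013, c = 1044, d = 1307.
OR = (a·d)/(b·c) = (539 × 1307) / (1013 × 1044) = 704473 / 1057572 = 0.66612

0.666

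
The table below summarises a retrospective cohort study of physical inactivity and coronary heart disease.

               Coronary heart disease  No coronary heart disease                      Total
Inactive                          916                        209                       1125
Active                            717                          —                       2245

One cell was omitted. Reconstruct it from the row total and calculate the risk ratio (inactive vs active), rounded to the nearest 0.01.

The missing cell is in the unexposed row: 2245 − 717 = 1528.
So a = 916, b = 209, c = 717, d = 1528.
RR = [a/(a+b)] / [c/(c+d)] = (916/1125) / (717/2245) = 0.81422/0.31938 = 2.54941

2.55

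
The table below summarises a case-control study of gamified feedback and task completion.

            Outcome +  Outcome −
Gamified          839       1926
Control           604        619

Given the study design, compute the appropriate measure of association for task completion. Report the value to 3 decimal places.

0.446

Cells: a = 839, b = 1926, c = 604, d = 619.
This is a case-control study: participants were sampled on outcome status, so risks in the source population cannot be estimated directly — relative risk is not valid here. The odds ratio is the appropriate measure.
OR = (a·d)/(b·c) = (839 × 619) / (1926 × 604) = 519341 / 1163304 = 0.44644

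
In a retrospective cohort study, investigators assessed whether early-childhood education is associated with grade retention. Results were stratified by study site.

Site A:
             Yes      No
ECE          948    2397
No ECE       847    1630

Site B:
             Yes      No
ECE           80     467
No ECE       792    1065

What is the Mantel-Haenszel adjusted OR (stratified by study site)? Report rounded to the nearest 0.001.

OR_MH = Σ(aᵢdᵢ/nᵢ) / Σ(bᵢcᵢ/nᵢ), where nᵢ is the stratum total.
Stratum 1 (Site A): n = 5822; a·d/n = 948·1630/5822 = 265.4139; b·c/n = 2397·847/5822 = 348.7219
Stratum 2 (Site B): n = 2404; a·d/n = 80·1065/2404 = 35.4409; b·c/n = 467·792/2404 = 153.8536
OR_MH = (265.4139 + 35.4409) / (348.7219 + 153.8536) = 300.8549 / 502.5755 = 0.59863

0.599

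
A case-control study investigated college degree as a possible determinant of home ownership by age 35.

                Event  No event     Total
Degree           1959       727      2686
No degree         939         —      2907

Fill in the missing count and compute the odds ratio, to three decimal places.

The missing cell is in the unexposed row: 2907 − 939 = 1968.
So a = 1959, b = 727, c = 939, d = 1968.
OR = (a·d)/(b·c) = (1959 × 1968) / (727 × 939) = 3855312 / 682653 = 5.64754

5.648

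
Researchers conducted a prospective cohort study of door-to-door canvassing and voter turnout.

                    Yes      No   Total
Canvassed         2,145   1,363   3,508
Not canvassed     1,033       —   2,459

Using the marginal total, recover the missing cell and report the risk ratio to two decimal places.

1.46

The missing cell is in the unexposed row: 2459 − 1033 = 1426.
So a = 2145, b = 1363, c = 1033, d = 1426.
RR = [a/(a+b)] / [c/(c+d)] = (2145/3508) / (1033/2459) = 0.61146/0.42009 = 1.45555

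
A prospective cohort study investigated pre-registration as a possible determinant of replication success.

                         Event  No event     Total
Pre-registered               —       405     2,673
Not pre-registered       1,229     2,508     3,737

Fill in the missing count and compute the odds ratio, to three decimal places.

The missing cell is in the exposed row: 2673 − 405 = 2268.
So a = 2268, b = 405, c = 1229, d = 2508.
OR = (a·d)/(b·c) = (2268 × 2508) / (405 × 1229) = 5688144 / 497745 = 11.42783

11.428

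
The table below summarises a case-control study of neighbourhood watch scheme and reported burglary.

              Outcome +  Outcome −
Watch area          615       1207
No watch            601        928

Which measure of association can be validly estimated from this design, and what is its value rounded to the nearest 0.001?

0.787

Cells: a = 615, b = 1207, c = 601, d = 928.
This is a case-control study: participants were sampled on outcome status, so risks in the source population cannot be estimated directly — relative risk is not valid here. The odds ratio is the appropriate measure.
OR = (a·d)/(b·c) = (615 × 928) / (1207 × 601) = 570720 / 725407 = 0.78676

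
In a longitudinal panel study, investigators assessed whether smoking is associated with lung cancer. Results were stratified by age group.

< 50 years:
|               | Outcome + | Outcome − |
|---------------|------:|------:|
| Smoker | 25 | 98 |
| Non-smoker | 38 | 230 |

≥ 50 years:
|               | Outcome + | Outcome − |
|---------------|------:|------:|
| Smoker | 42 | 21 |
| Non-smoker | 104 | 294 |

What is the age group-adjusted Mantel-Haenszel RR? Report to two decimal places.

RR_MH = Σ(aᵢ·n₀ᵢ/nᵢ) / Σ(cᵢ·n₁ᵢ/nᵢ), with n₁ᵢ = aᵢ+bᵢ (exposed), n₀ᵢ = cᵢ+dᵢ (unexposed), nᵢ = n₁ᵢ+n₀ᵢ.
Stratum 1 (< 50 years): n₁ = 123, n₀ = 268, n = 391; a·n₀/n = 25·268/391 = 17.1355; c·n₁/n = 38·123/391 = 11.9540
Stratum 2 (≥ 50 years): n₁ = 63, n₀ = 398, n = 461; a·n₀/n = 42·398/461 = 36.2603; c·n₁/n = 104·63/461 = 14.2126
RR_MH = (17.1355 + 36.2603) / (11.9540 + 14.2126) = 53.3959 / 26.1665 = 2.04062

2.04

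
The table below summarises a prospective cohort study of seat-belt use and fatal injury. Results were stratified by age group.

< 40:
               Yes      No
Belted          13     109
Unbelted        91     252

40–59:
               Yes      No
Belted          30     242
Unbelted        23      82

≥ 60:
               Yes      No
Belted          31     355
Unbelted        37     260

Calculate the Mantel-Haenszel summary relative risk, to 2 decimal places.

RR_MH = Σ(aᵢ·n₀ᵢ/nᵢ) / Σ(cᵢ·n₁ᵢ/nᵢ), with n₁ᵢ = aᵢ+bᵢ (exposed), n₀ᵢ = cᵢ+dᵢ (unexposed), nᵢ = n₁ᵢ+n₀ᵢ.
Stratum 1 (< 40): n₁ = 122, n₀ = 343, n = 465; a·n₀/n = 13·343/465 = 9.5892; c·n₁/n = 91·122/465 = 23.8753
Stratum 2 (40–59): n₁ = 272, n₀ = 105, n = 377; a·n₀/n = 30·105/377 = 8.3554; c·n₁/n = 23·272/377 = 16.5942
Stratum 3 (≥ 60): n₁ = 386, n₀ = 297, n = 683; a·n₀/n = 31·297/683 = 13.4802; c·n₁/n = 37·386/683 = 20.9107
RR_MH = (9.5892 + 8.3554 + 13.4802) / (23.8753 + 16.5942 + 20.9107) = 31.4249 / 61.3801 = 0.51197

0.51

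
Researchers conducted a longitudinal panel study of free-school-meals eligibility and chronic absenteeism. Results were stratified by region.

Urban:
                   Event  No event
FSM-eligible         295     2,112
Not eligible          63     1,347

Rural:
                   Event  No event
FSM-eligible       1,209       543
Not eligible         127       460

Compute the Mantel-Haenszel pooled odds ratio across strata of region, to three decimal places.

5.313

OR_MH = Σ(aᵢdᵢ/nᵢ) / Σ(bᵢcᵢ/nᵢ), where nᵢ is the stratum total.
Stratum 1 (Urban): n = 3817; a·d/n = 295·1347/3817 = 104.1040; b·c/n = 2112·63/3817 = 34.8588
Stratum 2 (Rural): n = 2339; a·d/n = 1209·460/2339 = 237.7683; b·c/n = 543·127/2339 = 29.4831
OR_MH = (104.1040 + 237.7683) / (34.8588 + 29.4831) = 341.8723 / 64.3419 = 5.31337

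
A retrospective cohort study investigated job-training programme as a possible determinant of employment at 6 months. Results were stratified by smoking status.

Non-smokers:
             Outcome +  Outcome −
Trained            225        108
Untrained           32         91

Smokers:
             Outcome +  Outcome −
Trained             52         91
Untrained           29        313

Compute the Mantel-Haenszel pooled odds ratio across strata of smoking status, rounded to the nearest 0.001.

OR_MH = Σ(aᵢdᵢ/nᵢ) / Σ(bᵢcᵢ/nᵢ), where nᵢ is the stratum total.
Stratum 1 (Non-smokers): n = 456; a·d/n = 225·91/456 = 44.9013; b·c/n = 108·32/456 = 7.5789
Stratum 2 (Smokers): n = 485; a·d/n = 52·313/485 = 33.5588; b·c/n = 91·29/485 = 5.4412
OR_MH = (44.9013 + 33.5588) / (7.5789 + 5.4412) = 78.4601 / 13.0202 = 6.02603

6.026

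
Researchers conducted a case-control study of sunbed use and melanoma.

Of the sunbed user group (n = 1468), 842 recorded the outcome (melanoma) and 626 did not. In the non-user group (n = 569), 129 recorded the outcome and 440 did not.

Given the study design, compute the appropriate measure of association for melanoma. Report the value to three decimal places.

From the description: a = 842, b = 626, c = 129, d = 440.
This is a case-control study: participants were sampled on outcome status, so risks in the source population cannot be estimated directly — relative risk is not valid here. The odds ratio is the appropriate measure.
OR = (a·d)/(b·c) = (842 × 440) / (626 × 129) = 370480 / 80754 = 4.58776

4.588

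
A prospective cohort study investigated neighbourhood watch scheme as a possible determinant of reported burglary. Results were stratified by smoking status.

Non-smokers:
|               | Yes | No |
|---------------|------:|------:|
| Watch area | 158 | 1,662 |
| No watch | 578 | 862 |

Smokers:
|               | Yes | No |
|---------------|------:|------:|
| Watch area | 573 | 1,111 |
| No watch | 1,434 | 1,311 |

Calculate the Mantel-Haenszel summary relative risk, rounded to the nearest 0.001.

RR_MH = Σ(aᵢ·n₀ᵢ/nᵢ) / Σ(cᵢ·n₁ᵢ/nᵢ), with n₁ᵢ = aᵢ+bᵢ (exposed), n₀ᵢ = cᵢ+dᵢ (unexposed), nᵢ = n₁ᵢ+n₀ᵢ.
Stratum 1 (Non-smokers): n₁ = 1820, n₀ = 1440, n = 3260; a·n₀/n = 158·1440/3260 = 69.7914; c·n₁/n = 578·1820/3260 = 322.6871
Stratum 2 (Smokers): n₁ = 1684, n₀ = 2745, n = 4429; a·n₀/n = 573·2745/4429 = 355.1332; c·n₁/n = 1434·1684/4429 = 545.2373
RR_MH = (69.7914 + 355.1332) / (322.6871 + 545.2373) = 424.9246 / 867.9244 = 0.48959

0.490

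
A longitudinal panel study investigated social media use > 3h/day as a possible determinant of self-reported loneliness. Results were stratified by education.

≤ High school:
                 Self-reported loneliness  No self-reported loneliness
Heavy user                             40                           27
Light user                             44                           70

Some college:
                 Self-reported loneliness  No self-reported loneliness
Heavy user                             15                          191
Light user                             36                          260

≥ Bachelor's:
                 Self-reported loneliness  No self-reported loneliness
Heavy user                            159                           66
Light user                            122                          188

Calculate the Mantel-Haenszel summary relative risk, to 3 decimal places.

1.532

RR_MH = Σ(aᵢ·n₀ᵢ/nᵢ) / Σ(cᵢ·n₁ᵢ/nᵢ), with n₁ᵢ = aᵢ+bᵢ (exposed), n₀ᵢ = cᵢ+dᵢ (unexposed), nᵢ = n₁ᵢ+n₀ᵢ.
Stratum 1 (≤ High school): n₁ = 67, n₀ = 114, n = 181; a·n₀/n = 40·114/181 = 25.1934; c·n₁/n = 44·67/181 = 16.2873
Stratum 2 (Some college): n₁ = 206, n₀ = 296, n = 502; a·n₀/n = 15·296/502 = 8.8446; c·n₁/n = 36·206/502 = 14.7729
Stratum 3 (≥ Bachelor's): n₁ = 225, n₀ = 310, n = 535; a·n₀/n = 159·310/535 = 92.1308; c·n₁/n = 122·225/535 = 51.3084
RR_MH = (25.1934 + 8.8446 + 92.1308) / (16.2873 + 14.7729 + 51.3084) = 126.1688 / 82.3686 = 1.53176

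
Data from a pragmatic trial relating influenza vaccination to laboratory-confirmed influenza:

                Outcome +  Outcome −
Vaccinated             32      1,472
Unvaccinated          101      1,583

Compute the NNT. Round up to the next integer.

26

Risk in treated group = 32/1504 = 0.02128; risk in control = 101/1684 = 0.05998.
Absolute risk reduction = 0.05998 − 0.02128 = 0.03870
NNT = 1 / ARR = 1 / 0.03870 = 25.840 → round up → 26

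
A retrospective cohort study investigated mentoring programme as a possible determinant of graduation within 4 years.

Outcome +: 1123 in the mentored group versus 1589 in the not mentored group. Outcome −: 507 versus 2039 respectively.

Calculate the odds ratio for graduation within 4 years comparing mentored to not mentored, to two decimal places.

2.84

From the description: a = 1123, b = 507, c = 1589, d = 2039.
OR = (a·d)/(b·c) = (1123 × 2039) / (507 × 1589) = 2289797 / 805623 = 2.84227
The odds of graduation within 4 years are about 2.84 times as high in the mentored group.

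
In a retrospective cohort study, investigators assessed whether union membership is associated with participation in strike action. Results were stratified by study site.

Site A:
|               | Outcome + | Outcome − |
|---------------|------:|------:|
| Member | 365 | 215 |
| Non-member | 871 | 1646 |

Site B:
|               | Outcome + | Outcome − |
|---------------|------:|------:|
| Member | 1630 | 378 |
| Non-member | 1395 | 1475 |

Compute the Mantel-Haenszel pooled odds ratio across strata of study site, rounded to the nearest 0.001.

OR_MH = Σ(aᵢdᵢ/nᵢ) / Σ(bᵢcᵢ/nᵢ), where nᵢ is the stratum total.
Stratum 1 (Site A): n = 3097; a·d/n = 365·1646/3097 = 193.9910; b·c/n = 215·871/3097 = 60.4666
Stratum 2 (Site B): n = 4878; a·d/n = 1630·1475/4878 = 492.8762; b·c/n = 378·1395/4878 = 108.0996
OR_MH = (193.9910 + 492.8762) / (60.4666 + 108.0996) = 686.8671 / 168.5662 = 4.07476

4.075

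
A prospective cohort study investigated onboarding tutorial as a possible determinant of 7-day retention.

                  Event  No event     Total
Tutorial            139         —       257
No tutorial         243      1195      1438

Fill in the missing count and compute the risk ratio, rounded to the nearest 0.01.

3.20

The missing cell is in the exposed row: 257 − 139 = 118.
So a = 139, b = 118, c = 243, d = 1195.
RR = [a/(a+b)] / [c/(c+d)] = (139/257) / (243/1438) = 0.54086/0.16898 = 3.20062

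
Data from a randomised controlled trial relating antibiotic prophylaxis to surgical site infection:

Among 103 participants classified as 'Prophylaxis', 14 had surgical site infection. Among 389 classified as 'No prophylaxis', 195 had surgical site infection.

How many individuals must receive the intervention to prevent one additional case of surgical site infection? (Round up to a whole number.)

Risk in treated group = 14/103 = 0.13592; risk in control = 195/389 = 0.50129.
Absolute risk reduction = 0.50129 − 0.13592 = 0.36536
NNT = 1 / ARR = 1 / 0.36536 = 2.737 → round up → 3

3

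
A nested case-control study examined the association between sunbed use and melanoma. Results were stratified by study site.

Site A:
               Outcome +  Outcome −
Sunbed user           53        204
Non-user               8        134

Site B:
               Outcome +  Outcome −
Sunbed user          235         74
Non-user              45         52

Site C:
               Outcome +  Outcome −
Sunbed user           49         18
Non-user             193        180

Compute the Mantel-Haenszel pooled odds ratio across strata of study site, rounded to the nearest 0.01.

3.37

OR_MH = Σ(aᵢdᵢ/nᵢ) / Σ(bᵢcᵢ/nᵢ), where nᵢ is the stratum total.
Stratum 1 (Site A): n = 399; a·d/n = 53·134/399 = 17.7995; b·c/n = 204·8/399 = 4.0902
Stratum 2 (Site B): n = 406; a·d/n = 235·52/406 = 30.0985; b·c/n = 74·45/406 = 8.2020
Stratum 3 (Site C): n = 440; a·d/n = 49·180/440 = 20.0455; b·c/n = 18·193/440 = 7.8955
OR_MH = (17.7995 + 30.0985 + 20.0455) / (4.0902 + 8.2020 + 7.8955) = 67.9435 / 20.1877 = 3.36560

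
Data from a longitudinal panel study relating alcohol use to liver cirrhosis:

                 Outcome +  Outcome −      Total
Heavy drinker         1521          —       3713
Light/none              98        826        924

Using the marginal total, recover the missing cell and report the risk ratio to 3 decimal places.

3.862

The missing cell is in the exposed row: 3713 − 1521 = 2192.
So a = 1521, b = 2192, c = 98, d = 826.
RR = [a/(a+b)] / [c/(c+d)] = (1521/3713) / (98/924) = 0.40964/0.10606 = 3.86234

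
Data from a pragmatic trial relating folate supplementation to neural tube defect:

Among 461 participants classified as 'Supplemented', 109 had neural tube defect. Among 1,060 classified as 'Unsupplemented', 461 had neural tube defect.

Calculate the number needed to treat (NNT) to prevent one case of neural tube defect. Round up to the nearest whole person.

6

Risk in treated group = 109/461 = 0.23644; risk in control = 461/1060 = 0.43491.
Absolute risk reduction = 0.43491 − 0.23644 = 0.19846
NNT = 1 / ARR = 1 / 0.19846 = 5.039 → round up → 6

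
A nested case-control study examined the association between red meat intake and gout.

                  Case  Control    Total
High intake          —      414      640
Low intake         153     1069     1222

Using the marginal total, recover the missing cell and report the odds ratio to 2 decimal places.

3.81

The missing cell is in the exposed row: 640 − 414 = 226.
So a = 226, b = 414, c = 153, d = 1069.
OR = (a·d)/(b·c) = (226 × 1069) / (414 × 153) = 241594 / 63342 = 3.81412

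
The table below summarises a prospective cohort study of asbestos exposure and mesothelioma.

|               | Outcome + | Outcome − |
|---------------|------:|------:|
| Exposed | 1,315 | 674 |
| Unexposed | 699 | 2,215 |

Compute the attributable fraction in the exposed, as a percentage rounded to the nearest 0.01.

Cells: a = 1315, b = 674, c = 699, d = 2215.
Risk in exposed = 1315/1989 = 0.66114; risk in unexposed = 699/2914 = 0.23988.
RR = 0.66114/0.23988 = 2.75615
AR% = (RR − 1)/RR × 100 = (2.75615 − 1)/2.75615 × 100 = 63.7175%

63.72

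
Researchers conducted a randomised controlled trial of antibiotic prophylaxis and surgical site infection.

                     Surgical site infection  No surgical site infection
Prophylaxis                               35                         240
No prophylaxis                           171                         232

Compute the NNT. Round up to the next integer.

4

Risk in treated group = 35/275 = 0.12727; risk in control = 171/403 = 0.42432.
Absolute risk reduction = 0.42432 − 0.12727 = 0.29704
NNT = 1 / ARR = 1 / 0.29704 = 3.366 → round up → 4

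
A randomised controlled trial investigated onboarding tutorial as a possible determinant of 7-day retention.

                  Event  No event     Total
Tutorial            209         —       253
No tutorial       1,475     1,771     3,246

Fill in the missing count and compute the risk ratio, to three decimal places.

1.818

The missing cell is in the exposed row: 253 − 209 = 44.
So a = 209, b = 44, c = 1475, d = 1771.
RR = [a/(a+b)] / [c/(c+d)] = (209/253) / (1475/3246) = 0.82609/0.45441 = 1.81795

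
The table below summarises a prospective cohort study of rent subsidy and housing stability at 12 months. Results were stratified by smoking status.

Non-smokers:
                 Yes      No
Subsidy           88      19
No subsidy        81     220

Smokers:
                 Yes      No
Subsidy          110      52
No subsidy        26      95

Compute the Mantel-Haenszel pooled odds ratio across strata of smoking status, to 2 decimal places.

OR_MH = Σ(aᵢdᵢ/nᵢ) / Σ(bᵢcᵢ/nᵢ), where nᵢ is the stratum total.
Stratum 1 (Non-smokers): n = 408; a·d/n = 88·220/408 = 47.4510; b·c/n = 19·81/408 = 3.7721
Stratum 2 (Smokers): n = 283; a·d/n = 110·95/283 = 36.9258; b·c/n = 52·26/283 = 4.7774
OR_MH = (47.4510 + 36.9258) / (3.7721 + 4.7774) = 84.3768 / 8.5494 = 9.86927

9.87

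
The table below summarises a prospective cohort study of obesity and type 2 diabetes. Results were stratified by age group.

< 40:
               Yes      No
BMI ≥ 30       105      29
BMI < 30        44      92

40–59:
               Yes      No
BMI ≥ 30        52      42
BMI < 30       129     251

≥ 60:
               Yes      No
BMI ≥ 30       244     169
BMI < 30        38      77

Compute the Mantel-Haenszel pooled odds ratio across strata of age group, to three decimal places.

3.492

OR_MH = Σ(aᵢdᵢ/nᵢ) / Σ(bᵢcᵢ/nᵢ), where nᵢ is the stratum total.
Stratum 1 (< 40): n = 270; a·d/n = 105·92/270 = 35.7778; b·c/n = 29·44/270 = 4.7259
Stratum 2 (40–59): n = 474; a·d/n = 52·251/474 = 27.5359; b·c/n = 42·129/474 = 11.4304
Stratum 3 (≥ 60): n = 528; a·d/n = 244·77/528 = 35.5833; b·c/n = 169·38/528 = 12.1629
OR_MH = (35.7778 + 27.5359 + 35.5833) / (4.7259 + 11.4304 + 12.1629) = 98.8970 / 28.3192 = 3.49223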